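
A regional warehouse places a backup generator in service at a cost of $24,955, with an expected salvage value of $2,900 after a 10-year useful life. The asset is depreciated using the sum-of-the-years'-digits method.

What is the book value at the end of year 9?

$3,301

Depreciable base = $24,955 − $2,900 = $22,055.
Sum of the years' digits = 10+9+8+7+6+5+4+3+2+1 = 55.
Year 1: $22,055 × 10/55 = $4,010. Book value $20,945.
Year 2: $22,055 × 9/55 = $3,609. Book value $17,336.
Year 3: $22,055 × 8/55 = $3,208. Book value $14,128.
Year 4: $22,055 × 7/55 = $2,807. Book value $11,321.
Year 5: $22,055 × 6/55 = $2,406. Book value $8,915.
Year 6: $22,055 × 5/55 = $2,005. Book value $6,910.
Year 7: $22,055 × 4/55 = $1,604. Book value $5,306.
Year 8: $22,055 × 3/55 = $1,203. Book value $4,103.
Year 9: $22,055 × 2/55 = $802. Book value $3,301.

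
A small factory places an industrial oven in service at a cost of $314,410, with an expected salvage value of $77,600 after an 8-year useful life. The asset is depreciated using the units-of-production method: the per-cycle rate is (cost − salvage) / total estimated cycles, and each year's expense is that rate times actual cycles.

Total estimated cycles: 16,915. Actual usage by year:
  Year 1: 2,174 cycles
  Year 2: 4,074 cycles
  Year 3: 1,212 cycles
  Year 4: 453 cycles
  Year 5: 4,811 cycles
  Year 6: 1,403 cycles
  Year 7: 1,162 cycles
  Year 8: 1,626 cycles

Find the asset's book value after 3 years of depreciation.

Depreciable base = $314,410 − $77,600 = $236,810.
Rate = $236,810 / 16,915 cycles = $14 per cycle.
Year 1: 2,174 × $14 = $30,436. Book value $283,974.
Year 2: 4,074 × $14 = $57,036. Book value $226,938.
Year 3: 1,212 × $14 = $16,968. Book value $209,970.

$209,970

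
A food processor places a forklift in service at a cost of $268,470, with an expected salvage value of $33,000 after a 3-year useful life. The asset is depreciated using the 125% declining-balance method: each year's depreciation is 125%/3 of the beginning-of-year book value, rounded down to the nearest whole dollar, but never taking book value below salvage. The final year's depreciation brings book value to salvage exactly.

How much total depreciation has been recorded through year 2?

Depreciable base = $268,470 − $33,000 = $235,470.
Year 1: ⌊$268,470 × 125%/3⌋ = $111,862. Book value $156,608.
Year 2: ⌊$156,608 × 125%/3⌋ = $65,253. Book value $91,355.
Accumulated through year 2 = $268,470 − $91,355 = $177,115.

$177,115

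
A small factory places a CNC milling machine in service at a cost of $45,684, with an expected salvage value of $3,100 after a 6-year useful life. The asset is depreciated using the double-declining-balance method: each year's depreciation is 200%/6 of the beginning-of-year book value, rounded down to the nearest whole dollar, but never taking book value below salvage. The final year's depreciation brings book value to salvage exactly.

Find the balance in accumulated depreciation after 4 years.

Depreciable base = $45,684 − $3,100 = $42,584.
Year 1: ⌊$45,684 × 200%/6⌋ = $15,228. Book value $30,456.
Year 2: ⌊$30,456 × 200%/6⌋ = $10,152. Book value $20,304.
Year 3: ⌊$20,304 × 200%/6⌋ = $6,768. Book value $13,536.
Year 4: ⌊$13,536 × 200%/6⌋ = $4,512. Book value $9,024.
Accumulated through year 4 = $45,684 − $9,024 = $36,660.

$36,660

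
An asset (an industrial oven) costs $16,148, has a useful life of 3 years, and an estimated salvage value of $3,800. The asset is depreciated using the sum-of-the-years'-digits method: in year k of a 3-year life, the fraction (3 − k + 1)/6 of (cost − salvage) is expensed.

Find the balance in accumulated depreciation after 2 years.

Depreciable base = $16,148 − $3,800 = $12,348.
Sum of the years' digits = 3+2+1 = 6.
Year 1: $12,348 × 3/6 = $6,174. Book value $9,974.
Year 2: $12,348 × 2/6 = $4,116. Book value $5,858.
Accumulated through year 2 = $16,148 − $5,858 = $10,290.

$10,290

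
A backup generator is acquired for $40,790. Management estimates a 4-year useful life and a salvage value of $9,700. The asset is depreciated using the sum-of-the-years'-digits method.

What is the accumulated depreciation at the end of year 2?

Depreciable base = $40,790 − $9,700 = $31,090.
Sum of the years' digits = 4+3+2+1 = 10.
Year 1: $31,090 × 4/10 = $12,436. Book value $28,354.
Year 2: $31,090 × 3/10 = $9,327. Book value $19,027.
Accumulated through year 2 = $40,790 − $19,027 = $21,763.

$21,763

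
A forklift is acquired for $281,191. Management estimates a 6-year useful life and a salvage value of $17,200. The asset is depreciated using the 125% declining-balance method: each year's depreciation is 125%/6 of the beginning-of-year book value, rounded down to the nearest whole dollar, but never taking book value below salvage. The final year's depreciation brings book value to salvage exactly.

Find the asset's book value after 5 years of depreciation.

Depreciable base = $281,191 − $17,200 = $263,991.
Year 1: ⌊$281,191 × 125%/6⌋ = $58,581. Book value $222,610.
Year 2: ⌊$222,610 × 125%/6⌋ = $46,377. Book value $176,233.
Year 3: ⌊$176,233 × 125%/6⌋ = $36,715. Book value $139,518.
Year 4: ⌊$139,518 × 125%/6⌋ = $29,066. Book value $110,452.
Year 5: ⌊$110,452 × 125%/6⌋ = $23,010. Book value $87,442.

$87,442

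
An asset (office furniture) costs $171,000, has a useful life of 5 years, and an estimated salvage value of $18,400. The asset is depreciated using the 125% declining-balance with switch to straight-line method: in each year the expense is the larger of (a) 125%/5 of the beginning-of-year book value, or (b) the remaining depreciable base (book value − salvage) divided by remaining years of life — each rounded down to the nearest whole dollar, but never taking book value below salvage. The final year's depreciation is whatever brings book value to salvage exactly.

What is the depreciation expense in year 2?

Depreciable base = $171,000 − $18,400 = $152,600.
Year 1: DB = ⌊$171,000 × 125%/5⌋ = $42,750; SL = ⌊$152,600/5⌋ = $30,520 → take DB $42,750. Book value $128,250.
Year 2: DB = ⌊$128,250 × 125%/5⌋ = $32,062; SL = ⌊$109,850/4⌋ = $27,462 → take DB $32,062. Book value $96,188.

$32,062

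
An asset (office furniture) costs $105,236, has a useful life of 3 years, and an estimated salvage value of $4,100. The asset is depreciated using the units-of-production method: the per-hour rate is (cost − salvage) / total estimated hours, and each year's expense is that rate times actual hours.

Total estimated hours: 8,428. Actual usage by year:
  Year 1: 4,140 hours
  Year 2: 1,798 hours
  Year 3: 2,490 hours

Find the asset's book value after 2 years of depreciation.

Depreciable base = $105,236 − $4,100 = $101,136.
Rate = $101,136 / 8,428 hours = $12 per hour.
Year 1: 4,140 × $12 = $49,680. Book value $55,556.
Year 2: 1,798 × $12 = $21,576. Book value $33,980.

$33,980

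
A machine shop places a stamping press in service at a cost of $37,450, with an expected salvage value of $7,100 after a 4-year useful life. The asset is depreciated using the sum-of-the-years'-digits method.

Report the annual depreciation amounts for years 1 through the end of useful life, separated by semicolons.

Depreciable base = $37,450 − $7,100 = $30,350.
Sum of the years' digits = 4+3+2+1 = 10.
Year 1: $30,350 × 4/10 = $12,140. Book value $25,310.
Year 2: $30,350 × 3/10 = $9,105. Book value $16,205.
Year 3: $30,350 × 2/10 = $6,070. Book value $10,135.
Year 4: $30,350 × 1/10 = $3,035. Book value $7,100.

$12,140; $9,105; $6,070; $3,035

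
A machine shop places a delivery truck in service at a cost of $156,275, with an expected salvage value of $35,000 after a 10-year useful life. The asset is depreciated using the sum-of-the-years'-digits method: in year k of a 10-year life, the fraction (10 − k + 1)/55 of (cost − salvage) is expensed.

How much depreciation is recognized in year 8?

Depreciable base = $156,275 − $35,000 = $121,275.
Sum of the years' digits = 10+9+8+7+6+5+4+3+2+1 = 55.
Year 1: $121,275 × 10/55 = $22,050. Book value $134,225.
Year 2: $121,275 × 9/55 = $19,845. Book value $114,380.
Year 3: $121,275 × 8/55 = $17,640. Book value $96,740.
Year 4: $121,275 × 7/55 = $15,435. Book value $81,305.
Year 5: $121,275 × 6/55 = $13,230. Book value $68,075.
Year 6: $121,275 × 5/55 = $11,025. Book value $57,050.
Year 7: $121,275 × 4/55 = $8,820. Book value $48,230.
Year 8: $121,275 × 3/55 = $6,615. Book value $41,615.

$6,615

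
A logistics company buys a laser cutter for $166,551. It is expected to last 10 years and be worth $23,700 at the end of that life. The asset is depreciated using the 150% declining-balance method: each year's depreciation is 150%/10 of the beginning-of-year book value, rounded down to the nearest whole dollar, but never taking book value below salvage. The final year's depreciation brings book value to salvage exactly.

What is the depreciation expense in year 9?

$6,807

Depreciable base = $166,551 − $23,700 = $142,851.
Year 1: ⌊$166,551 × 150%/10⌋ = $24,982. Book value $141,569.
Year 2: ⌊$141,569 × 150%/10⌋ = $21,235. Book value $120,334.
Year 3: ⌊$120,334 × 150%/10⌋ = $18,050. Book value $102,284.
Year 4: ⌊$102,284 × 150%/10⌋ = $15,342. Book value $86,942.
Year 5: ⌊$86,942 × 150%/10⌋ = $13,041. Book value $73,901.
Year 6: ⌊$73,901 × 150%/10⌋ = $11,085. Book value $62,816.
Year 7: ⌊$62,816 × 150%/10⌋ = $9,422. Book value $53,394.
Year 8: ⌊$53,394 × 150%/10⌋ = $8,009. Book value $45,385.
Year 9: ⌊$45,385 × 150%/10⌋ = $6,807. Book value $38,578.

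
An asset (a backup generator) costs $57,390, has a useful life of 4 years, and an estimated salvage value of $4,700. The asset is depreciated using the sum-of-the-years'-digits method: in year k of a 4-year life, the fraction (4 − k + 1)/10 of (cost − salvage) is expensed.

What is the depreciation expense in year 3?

Depreciable base = $57,390 − $4,700 = $52,690.
Sum of the years' digits = 4+3+2+1 = 10.
Year 1: $52,690 × 4/10 = $21,076. Book value $36,314.
Year 2: $52,690 × 3/10 = $15,807. Book value $20,507.
Year 3: $52,690 × 2/10 = $10,538. Book value $9,969.

$10,538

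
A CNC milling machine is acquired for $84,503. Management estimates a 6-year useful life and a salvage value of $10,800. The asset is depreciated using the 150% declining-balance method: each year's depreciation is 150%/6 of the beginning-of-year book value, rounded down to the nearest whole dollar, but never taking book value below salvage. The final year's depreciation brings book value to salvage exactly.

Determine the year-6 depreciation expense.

Depreciable base = $84,503 − $10,800 = $73,703.
Year 1: ⌊$84,503 × 150%/6⌋ = $21,125. Book value $63,378.
Year 2: ⌊$63,378 × 150%/6⌋ = $15,844. Book value $47,534.
Year 3: ⌊$47,534 × 150%/6⌋ = $11,883. Book value $35,651.
Year 4: ⌊$35,651 × 150%/6⌋ = $8,912. Book value $26,739.
Year 5: ⌊$26,739 × 150%/6⌋ = $6,684. Book value $20,055.
Year 6 (final): $20,055 − $10,800 = $9,255. Book value $10,800.

$9,255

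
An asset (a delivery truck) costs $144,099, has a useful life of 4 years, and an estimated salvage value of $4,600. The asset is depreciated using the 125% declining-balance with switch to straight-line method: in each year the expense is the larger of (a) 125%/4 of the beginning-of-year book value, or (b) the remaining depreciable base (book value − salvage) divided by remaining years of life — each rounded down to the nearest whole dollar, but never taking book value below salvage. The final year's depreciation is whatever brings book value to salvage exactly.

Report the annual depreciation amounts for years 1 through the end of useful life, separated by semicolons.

Depreciable base = $144,099 − $4,600 = $139,499.
Year 1: DB = ⌊$144,099 × 125%/4⌋ = $45,030; SL = ⌊$139,499/4⌋ = $34,874 → take DB $45,030. Book value $99,069.
Year 2: DB = ⌊$99,069 × 125%/4⌋ = $30,959; SL = ⌊$94,469/3⌋ = $31,489 → take SL $31,489. Book value $67,580.
Year 3: DB = ⌊$67,580 × 125%/4⌋ = $21,118; SL = ⌊$62,980/2⌋ = $31,490 → take SL $31,490. Book value $36,090.
Year 4 (final): $36,090 − $4,600 = $31,490. Book value $4,600.

$45,030; $31,489; $31,490; $31,490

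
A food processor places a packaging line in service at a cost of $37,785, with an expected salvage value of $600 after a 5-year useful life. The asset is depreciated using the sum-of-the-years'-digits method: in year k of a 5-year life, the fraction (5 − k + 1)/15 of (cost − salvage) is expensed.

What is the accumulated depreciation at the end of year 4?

Depreciable base = $37,785 − $600 = $37,185.
Sum of the years' digits = 5+4+3+2+1 = 15.
Year 1: $37,185 × 5/15 = $12,395. Book value $25,390.
Year 2: $37,185 × 4/15 = $9,916. Book value $15,474.
Year 3: $37,185 × 3/15 = $7,437. Book value $8,037.
Year 4: $37,185 × 2/15 = $4,958. Book value $3,079.
Accumulated through year 4 = $37,785 − $3,079 = $34,706.

$34,706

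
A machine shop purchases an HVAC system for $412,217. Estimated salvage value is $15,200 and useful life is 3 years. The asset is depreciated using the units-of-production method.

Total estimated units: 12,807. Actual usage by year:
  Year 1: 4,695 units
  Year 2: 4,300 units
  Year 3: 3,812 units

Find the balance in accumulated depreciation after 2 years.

Depreciable base = $412,217 − $15,200 = $397,017.
Rate = $397,017 / 12,807 units = $31 per unit.
Year 1: 4,695 × $31 = $145,545. Book value $266,672.
Year 2: 4,300 × $31 = $133,300. Book value $133,372.
Accumulated through year 2 = $412,217 − $133,372 = $278,845.

$278,845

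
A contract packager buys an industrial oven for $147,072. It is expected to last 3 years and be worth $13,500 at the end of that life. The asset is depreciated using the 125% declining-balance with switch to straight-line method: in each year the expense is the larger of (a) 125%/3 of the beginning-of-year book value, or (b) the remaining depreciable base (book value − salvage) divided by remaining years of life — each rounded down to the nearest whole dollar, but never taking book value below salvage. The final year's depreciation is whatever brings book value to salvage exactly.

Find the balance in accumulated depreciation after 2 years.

$97,426

Depreciable base = $147,072 − $13,500 = $133,572.
Year 1: DB = ⌊$147,072 × 125%/3⌋ = $61,280; SL = ⌊$133,572/3⌋ = $44,524 → take DB $61,280. Book value $85,792.
Year 2: DB = ⌊$85,792 × 125%/3⌋ = $35,746; SL = ⌊$72,292/2⌋ = $36,146 → take SL $36,146. Book value $49,646.
Accumulated through year 2 = $147,072 − $49,646 = $97,426.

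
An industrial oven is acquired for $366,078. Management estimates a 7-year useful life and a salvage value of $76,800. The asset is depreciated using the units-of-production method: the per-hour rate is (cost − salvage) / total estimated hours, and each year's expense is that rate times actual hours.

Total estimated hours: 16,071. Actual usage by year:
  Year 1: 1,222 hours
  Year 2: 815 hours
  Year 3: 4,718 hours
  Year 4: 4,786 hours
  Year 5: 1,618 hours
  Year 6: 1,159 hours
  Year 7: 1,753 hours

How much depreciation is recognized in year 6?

$20,862

Depreciable base = $366,078 − $76,800 = $289,278.
Rate = $289,278 / 16,071 hours = $18 per hour.
Year 1: 1,222 × $18 = $21,996. Book value $344,082.
Year 2: 815 × $18 = $14,670. Book value $329,412.
Year 3: 4,718 × $18 = $84,924. Book value $244,488.
Year 4: 4,786 × $18 = $86,148. Book value $158,340.
Year 5: 1,618 × $18 = $29,124. Book value $129,216.
Year 6: 1,159 × $18 = $20,862. Book value $108,354.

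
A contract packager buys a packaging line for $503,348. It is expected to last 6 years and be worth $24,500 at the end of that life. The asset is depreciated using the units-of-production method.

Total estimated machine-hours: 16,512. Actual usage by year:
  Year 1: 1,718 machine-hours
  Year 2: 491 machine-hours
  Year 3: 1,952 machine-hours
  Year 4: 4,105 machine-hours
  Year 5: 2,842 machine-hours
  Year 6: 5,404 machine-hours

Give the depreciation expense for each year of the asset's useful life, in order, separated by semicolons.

$49,822; $14,239; $56,608; $119,045; $82,418; $156,716

Depreciable base = $503,348 − $24,500 = $478,848.
Rate = $478,848 / 16,512 machine-hours = $29 per machine-hour.
Year 1: 1,718 × $29 = $49,822. Book value $453,526.
Year 2: 491 × $29 = $14,239. Book value $439,287.
Year 3: 1,952 × $29 = $56,608. Book value $382,679.
Year 4: 4,105 × $29 = $119,045. Book value $263,634.
Year 5: 2,842 × $29 = $82,418. Book value $181,216.
Year 6: 5,404 × $29 = $156,716. Book value $24,500.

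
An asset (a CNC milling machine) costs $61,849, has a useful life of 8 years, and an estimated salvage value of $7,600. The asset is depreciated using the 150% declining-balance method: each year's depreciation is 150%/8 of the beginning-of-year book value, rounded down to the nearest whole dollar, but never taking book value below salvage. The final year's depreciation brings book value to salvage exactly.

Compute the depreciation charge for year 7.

$3,336

Depreciable base = $61,849 − $7,600 = $54,249.
Year 1: ⌊$61,849 × 150%/8⌋ = $11,596. Book value $50,253.
Year 2: ⌊$50,253 × 150%/8⌋ = $9,422. Book value $40,831.
Year 3: ⌊$40,831 × 150%/8⌋ = $7,655. Book value $33,176.
Year 4: ⌊$33,176 × 150%/8⌋ = $6,220. Book value $26,956.
Year 5: ⌊$26,956 × 150%/8⌋ = $5,054. Book value $21,902.
Year 6: ⌊$21,902 × 150%/8⌋ = $4,106. Book value $17,796.
Year 7: ⌊$17,796 × 150%/8⌋ = $3,336. Book value $14,460.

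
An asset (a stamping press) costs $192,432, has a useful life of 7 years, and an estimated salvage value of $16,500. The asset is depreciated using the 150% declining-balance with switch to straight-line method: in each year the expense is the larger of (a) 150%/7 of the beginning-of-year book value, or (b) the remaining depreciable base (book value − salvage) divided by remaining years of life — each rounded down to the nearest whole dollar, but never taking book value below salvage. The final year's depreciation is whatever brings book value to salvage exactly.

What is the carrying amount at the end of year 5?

$54,394

Depreciable base = $192,432 − $16,500 = $175,932.
Year 1: DB = ⌊$192,432 × 150%/7⌋ = $41,235; SL = ⌊$175,932/7⌋ = $25,133 → take DB $41,235. Book value $151,197.
Year 2: DB = ⌊$151,197 × 150%/7⌋ = $32,399; SL = ⌊$134,697/6⌋ = $22,449 → take DB $32,399. Book value $118,798.
Year 3: DB = ⌊$118,798 × 150%/7⌋ = $25,456; SL = ⌊$102,298/5⌋ = $20,459 → take DB $25,456. Book value $93,342.
Year 4: DB = ⌊$93,342 × 150%/7⌋ = $20,001; SL = ⌊$76,842/4⌋ = $19,210 → take DB $20,001. Book value $73,341.
Year 5: DB = ⌊$73,341 × 150%/7⌋ = $15,715; SL = ⌊$56,841/3⌋ = $18,947 → take SL $18,947. Book value $54,394.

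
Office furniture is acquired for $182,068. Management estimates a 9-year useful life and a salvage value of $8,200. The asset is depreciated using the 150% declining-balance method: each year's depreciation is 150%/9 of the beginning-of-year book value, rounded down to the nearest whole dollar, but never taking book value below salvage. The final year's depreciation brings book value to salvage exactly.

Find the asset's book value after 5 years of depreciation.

$73,171

Depreciable base = $182,068 − $8,200 = $173,868.
Year 1: ⌊$182,068 × 150%/9⌋ = $30,344. Book value $151,724.
Year 2: ⌊$151,724 × 150%/9⌋ = $25,287. Book value $126,437.
Year 3: ⌊$126,437 × 150%/9⌋ = $21,072. Book value $105,365.
Year 4: ⌊$105,365 × 150%/9⌋ = $17,560. Book value $87,805.
Year 5: ⌊$87,805 × 150%/9⌋ = $14,634. Book value $73,171.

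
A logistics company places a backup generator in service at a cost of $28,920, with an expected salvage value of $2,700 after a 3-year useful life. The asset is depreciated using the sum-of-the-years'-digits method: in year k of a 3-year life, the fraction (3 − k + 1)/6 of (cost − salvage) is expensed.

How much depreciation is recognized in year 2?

$8,740

Depreciable base = $28,920 − $2,700 = $26,220.
Sum of the years' digits = 3+2+1 = 6.
Year 1: $26,220 × 3/6 = $13,110. Book value $15,810.
Year 2: $26,220 × 2/6 = $8,740. Book value $7,070.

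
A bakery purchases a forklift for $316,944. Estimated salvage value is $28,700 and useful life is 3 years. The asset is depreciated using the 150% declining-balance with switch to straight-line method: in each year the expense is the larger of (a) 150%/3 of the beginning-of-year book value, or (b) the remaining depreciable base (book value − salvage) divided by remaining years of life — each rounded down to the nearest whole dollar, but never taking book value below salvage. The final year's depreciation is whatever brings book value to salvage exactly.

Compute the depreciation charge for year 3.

Depreciable base = $316,944 − $28,700 = $288,244.
Year 1: DB = ⌊$316,944 × 150%/3⌋ = $158,472; SL = ⌊$288,244/3⌋ = $96,081 → take DB $158,472. Book value $158,472.
Year 2: DB = ⌊$158,472 × 150%/3⌋ = $79,236; SL = ⌊$129,772/2⌋ = $64,886 → take DB $79,236. Book value $79,236.
Year 3 (final): $79,236 − $28,700 = $50,536. Book value $28,700.

$50,536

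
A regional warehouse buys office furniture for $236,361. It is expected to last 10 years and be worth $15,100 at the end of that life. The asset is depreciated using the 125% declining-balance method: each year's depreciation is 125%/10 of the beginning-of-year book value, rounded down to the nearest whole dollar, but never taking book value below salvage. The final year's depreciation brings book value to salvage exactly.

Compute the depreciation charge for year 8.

$11,602

Depreciable base = $236,361 − $15,100 = $221,261.
Year 1: ⌊$236,361 × 125%/10⌋ = $29,545. Book value $206,816.
Year 2: ⌊$206,816 × 125%/10⌋ = $25,852. Book value $180,964.
Year 3: ⌊$180,964 × 125%/10⌋ = $22,620. Book value $158,344.
Year 4: ⌊$158,344 × 125%/10⌋ = $19,793. Book value $138,551.
Year 5: ⌊$138,551 × 125%/10⌋ = $17,318. Book value $121,233.
Year 6: ⌊$121,233 × 125%/10⌋ = $15,154. Book value $106,079.
Year 7: ⌊$106,079 × 125%/10⌋ = $13,259. Book value $92,820.
Year 8: ⌊$92,820 × 125%/10⌋ = $11,602. Book value $81,218.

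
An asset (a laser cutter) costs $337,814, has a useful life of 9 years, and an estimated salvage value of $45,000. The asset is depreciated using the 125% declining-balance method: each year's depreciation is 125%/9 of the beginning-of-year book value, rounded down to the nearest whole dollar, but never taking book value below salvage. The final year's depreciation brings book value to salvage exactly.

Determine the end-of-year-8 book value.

$102,132

Depreciable base = $337,814 − $45,000 = $292,814.
Year 1: ⌊$337,814 × 125%/9⌋ = $46,918. Book value $290,896.
Year 2: ⌊$290,896 × 125%/9⌋ = $40,402. Book value $250,494.
Year 3: ⌊$250,494 × 125%/9⌋ = $34,790. Book value $215,704.
Year 4: ⌊$215,704 × 125%/9⌋ = $29,958. Book value $185,746.
Year 5: ⌊$185,746 × 125%/9⌋ = $25,798. Book value $159,948.
Year 6: ⌊$159,948 × 125%/9⌋ = $22,215. Book value $137,733.
Year 7: ⌊$137,733 × 125%/9⌋ = $19,129. Book value $118,604.
Year 8: ⌊$118,604 × 125%/9⌋ = $16,472. Book value $102,132.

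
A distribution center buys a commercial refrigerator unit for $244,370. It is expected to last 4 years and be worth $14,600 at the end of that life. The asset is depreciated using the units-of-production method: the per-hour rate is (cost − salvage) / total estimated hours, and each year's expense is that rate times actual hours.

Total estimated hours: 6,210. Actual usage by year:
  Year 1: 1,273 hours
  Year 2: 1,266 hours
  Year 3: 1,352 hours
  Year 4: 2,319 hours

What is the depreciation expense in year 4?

$85,803

Depreciable base = $244,370 − $14,600 = $229,770.
Rate = $229,770 / 6,210 hours = $37 per hour.
Year 1: 1,273 × $37 = $47,101. Book value $197,269.
Year 2: 1,266 × $37 = $46,842. Book value $150,427.
Year 3: 1,352 × $37 = $50,024. Book value $100,403.
Year 4: 2,319 × $37 = $85,803. Book value $14,600.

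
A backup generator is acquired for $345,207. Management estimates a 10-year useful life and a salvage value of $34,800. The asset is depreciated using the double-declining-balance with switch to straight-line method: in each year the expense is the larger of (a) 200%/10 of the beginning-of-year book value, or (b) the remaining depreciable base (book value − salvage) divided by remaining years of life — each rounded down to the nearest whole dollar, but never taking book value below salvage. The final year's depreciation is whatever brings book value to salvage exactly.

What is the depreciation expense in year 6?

Depreciable base = $345,207 − $34,800 = $310,407.
Year 1: DB = ⌊$345,207 × 200%/10⌋ = $69,041; SL = ⌊$310,407/10⌋ = $31,040 → take DB $69,041. Book value $276,166.
Year 2: DB = ⌊$276,166 × 200%/10⌋ = $55,233; SL = ⌊$241,366/9⌋ = $26,818 → take DB $55,233. Book value $220,933.
Year 3: DB = ⌊$220,933 × 200%/10⌋ = $44,186; SL = ⌊$186,133/8⌋ = $23,266 → take DB $44,186. Book value $176,747.
Year 4: DB = ⌊$176,747 × 200%/10⌋ = $35,349; SL = ⌊$141,947/7⌋ = $20,278 → take DB $35,349. Book value $141,398.
Year 5: DB = ⌊$141,398 × 200%/10⌋ = $28,279; SL = ⌊$106,598/6⌋ = $17,766 → take DB $28,279. Book value $113,119.
Year 6: DB = ⌊$113,119 × 200%/10⌋ = $22,623; SL = ⌊$78,319/5⌋ = $15,663 → take DB $22,623. Book value $90,496.

$22,623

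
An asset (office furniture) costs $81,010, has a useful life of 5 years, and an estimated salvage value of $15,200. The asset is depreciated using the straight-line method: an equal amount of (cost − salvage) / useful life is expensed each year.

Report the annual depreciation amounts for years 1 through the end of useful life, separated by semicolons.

$13,162; $13,162; $13,162; $13,162; $13,162

Depreciable base = $81,010 − $15,200 = $65,810.
Annual expense = $65,810 / 5 = $13,162.
End of year 1: book value $67,848.
End of year 2: book value $54,686.
End of year 3: book value $41,524.
End of year 4: book value $28,362.
End of year 5: book value $15,200.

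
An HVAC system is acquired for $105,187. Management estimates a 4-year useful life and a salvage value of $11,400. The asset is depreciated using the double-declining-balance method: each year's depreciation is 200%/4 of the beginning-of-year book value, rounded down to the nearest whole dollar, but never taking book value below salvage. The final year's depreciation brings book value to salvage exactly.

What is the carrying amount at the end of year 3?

Depreciable base = $105,187 − $11,400 = $93,787.
Year 1: ⌊$105,187 × 200%/4⌋ = $52,593. Book value $52,594.
Year 2: ⌊$52,594 × 200%/4⌋ = $26,297. Book value $26,297.
Year 3: ⌊$26,297 × 200%/4⌋ = $13,148. Book value $13,149.

$13,149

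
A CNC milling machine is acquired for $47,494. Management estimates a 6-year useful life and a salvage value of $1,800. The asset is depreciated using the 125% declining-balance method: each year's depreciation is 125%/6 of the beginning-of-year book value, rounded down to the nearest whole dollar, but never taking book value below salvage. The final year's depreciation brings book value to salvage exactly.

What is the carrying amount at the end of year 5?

$14,771

Depreciable base = $47,494 − $1,800 = $45,694.
Year 1: ⌊$47,494 × 125%/6⌋ = $9,894. Book value $37,600.
Year 2: ⌊$37,600 × 125%/6⌋ = $7,833. Book value $29,767.
Year 3: ⌊$29,767 × 125%/6⌋ = $6,201. Book value $23,566.
Year 4: ⌊$23,566 × 125%/6⌋ = $4,909. Book value $18,657.
Year 5: ⌊$18,657 × 125%/6⌋ = $3,886. Book value $14,771.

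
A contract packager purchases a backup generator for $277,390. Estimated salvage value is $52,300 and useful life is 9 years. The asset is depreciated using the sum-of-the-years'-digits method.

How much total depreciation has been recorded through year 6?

$195,078

Depreciable base = $277,390 − $52,300 = $225,090.
Sum of the years' digits = 9+8+7+6+5+4+3+2+1 = 45.
Year 1: $225,090 × 9/45 = $45,018. Book value $232,372.
Year 2: $225,090 × 8/45 = $40,016. Book value $192,356.
Year 3: $225,090 × 7/45 = $35,014. Book value $157,342.
Year 4: $225,090 × 6/45 = $30,012. Book value $127,330.
Year 5: $225,090 × 5/45 = $25,010. Book value $102,320.
Year 6: $225,090 × 4/45 = $20,008. Book value $82,312.
Accumulated through year 6 = $277,390 − $82,312 = $195,078.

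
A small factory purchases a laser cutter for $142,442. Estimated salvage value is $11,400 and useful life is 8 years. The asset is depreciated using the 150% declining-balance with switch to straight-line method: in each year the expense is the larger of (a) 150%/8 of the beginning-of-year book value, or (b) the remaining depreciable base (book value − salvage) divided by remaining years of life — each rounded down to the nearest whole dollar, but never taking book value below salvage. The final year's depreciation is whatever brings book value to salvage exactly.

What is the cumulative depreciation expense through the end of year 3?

Depreciable base = $142,442 − $11,400 = $131,042.
Year 1: DB = ⌊$142,442 × 150%/8⌋ = $26,707; SL = ⌊$131,042/8⌋ = $16,380 → take DB $26,707. Book value $115,735.
Year 2: DB = ⌊$115,735 × 150%/8⌋ = $21,700; SL = ⌊$104,335/7⌋ = $14,905 → take DB $21,700. Book value $94,035.
Year 3: DB = ⌊$94,035 × 150%/8⌋ = $17,631; SL = ⌊$82,635/6⌋ = $13,772 → take DB $17,631. Book value $76,404.
Accumulated through year 3 = $142,442 − $76,404 = $66,038.

$66,038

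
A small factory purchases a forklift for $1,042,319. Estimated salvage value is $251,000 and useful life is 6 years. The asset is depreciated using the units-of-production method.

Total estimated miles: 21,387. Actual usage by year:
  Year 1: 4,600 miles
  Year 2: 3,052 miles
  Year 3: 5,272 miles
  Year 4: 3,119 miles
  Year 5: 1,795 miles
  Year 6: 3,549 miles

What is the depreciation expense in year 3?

$195,064

Depreciable base = $1,042,319 − $251,000 = $791,319.
Rate = $791,319 / 21,387 miles = $37 per mile.
Year 1: 4,600 × $37 = $170,200. Book value $872,119.
Year 2: 3,052 × $37 = $112,924. Book value $759,195.
Year 3: 5,272 × $37 = $195,064. Book value $564,131.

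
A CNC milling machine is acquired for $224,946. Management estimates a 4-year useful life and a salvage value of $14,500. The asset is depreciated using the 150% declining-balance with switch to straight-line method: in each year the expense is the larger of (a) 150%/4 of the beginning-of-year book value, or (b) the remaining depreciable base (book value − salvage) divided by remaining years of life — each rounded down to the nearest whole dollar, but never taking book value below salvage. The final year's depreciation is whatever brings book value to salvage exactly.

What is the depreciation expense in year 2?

Depreciable base = $224,946 − $14,500 = $210,446.
Year 1: DB = ⌊$224,946 × 150%/4⌋ = $84,354; SL = ⌊$210,446/4⌋ = $52,611 → take DB $84,354. Book value $140,592.
Year 2: DB = ⌊$140,592 × 150%/4⌋ = $52,722; SL = ⌊$126,092/3⌋ = $42,030 → take DB $52,722. Book value $87,870.

$52,722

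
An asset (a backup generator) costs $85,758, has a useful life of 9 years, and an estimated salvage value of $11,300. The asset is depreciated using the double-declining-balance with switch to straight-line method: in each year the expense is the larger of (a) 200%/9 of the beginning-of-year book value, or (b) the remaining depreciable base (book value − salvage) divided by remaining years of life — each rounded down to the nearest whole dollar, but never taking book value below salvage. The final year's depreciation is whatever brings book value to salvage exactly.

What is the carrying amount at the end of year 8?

Depreciable base = $85,758 − $11,300 = $74,458.
Year 1: DB = ⌊$85,758 × 200%/9⌋ = $19,057; SL = ⌊$74,458/9⌋ = $8,273 → take DB $19,057. Book value $66,701.
Year 2: DB = ⌊$66,701 × 200%/9⌋ = $14,822; SL = ⌊$55,401/8⌋ = $6,925 → take DB $14,822. Book value $51,879.
Year 3: DB = ⌊$51,879 × 200%/9⌋ = $11,528; SL = ⌊$40,579/7⌋ = $5,797 → take DB $11,528. Book value $40,351.
Year 4: DB = ⌊$40,351 × 200%/9⌋ = $8,966; SL = ⌊$29,051/6⌋ = $4,841 → take DB $8,966. Book value $31,385.
Year 5: DB = ⌊$31,385 × 200%/9⌋ = $6,974; SL = ⌊$20,085/5⌋ = $4,017 → take DB $6,974. Book value $24,411.
Year 6: DB = ⌊$24,411 × 200%/9⌋ = $5,424; SL = ⌊$13,111/4⌋ = $3,277 → take DB $5,424. Book value $18,987.
Year 7: DB = ⌊$18,987 × 200%/9⌋ = $4,219; SL = ⌊$7,687/3⌋ = $2,562 → take DB $4,219. Book value $14,768.
Year 8: DB = ⌊$14,768 × 200%/9⌋ = $3,281; SL = ⌊$3,468/2⌋ = $1,734 → take DB $3,281. Book value $11,487.

$11,487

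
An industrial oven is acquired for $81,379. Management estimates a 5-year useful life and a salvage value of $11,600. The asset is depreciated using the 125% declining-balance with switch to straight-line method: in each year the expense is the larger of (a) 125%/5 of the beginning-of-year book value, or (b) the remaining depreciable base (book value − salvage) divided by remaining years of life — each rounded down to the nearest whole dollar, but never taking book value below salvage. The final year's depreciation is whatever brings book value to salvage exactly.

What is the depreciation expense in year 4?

Depreciable base = $81,379 − $11,600 = $69,779.
Year 1: DB = ⌊$81,379 × 125%/5⌋ = $20,344; SL = ⌊$69,779/5⌋ = $13,955 → take DB $20,344. Book value $61,035.
Year 2: DB = ⌊$61,035 × 125%/5⌋ = $15,258; SL = ⌊$49,435/4⌋ = $12,358 → take DB $15,258. Book value $45,777.
Year 3: DB = ⌊$45,777 × 125%/5⌋ = $11,444; SL = ⌊$34,177/3⌋ = $11,392 → take DB $11,444. Book value $34,333.
Year 4: DB = ⌊$34,333 × 125%/5⌋ = $8,583; SL = ⌊$22,733/2⌋ = $11,366 → take SL $11,366. Book value $22,967.

$11,366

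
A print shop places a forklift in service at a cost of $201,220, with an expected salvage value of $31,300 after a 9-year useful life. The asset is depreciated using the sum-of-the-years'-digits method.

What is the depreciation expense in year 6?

$15,104

Depreciable base = $201,220 − $31,300 = $169,920.
Sum of the years' digits = 9+8+7+6+5+4+3+2+1 = 45.
Year 1: $169,920 × 9/45 = $33,984. Book value $167,236.
Year 2: $169,920 × 8/45 = $30,208. Book value $137,028.
Year 3: $169,920 × 7/45 = $26,432. Book value $110,596.
Year 4: $169,920 × 6/45 = $22,656. Book value $87,940.
Year 5: $169,920 × 5/45 = $18,880. Book value $69,060.
Year 6: $169,920 × 4/45 = $15,104. Book value $53,956.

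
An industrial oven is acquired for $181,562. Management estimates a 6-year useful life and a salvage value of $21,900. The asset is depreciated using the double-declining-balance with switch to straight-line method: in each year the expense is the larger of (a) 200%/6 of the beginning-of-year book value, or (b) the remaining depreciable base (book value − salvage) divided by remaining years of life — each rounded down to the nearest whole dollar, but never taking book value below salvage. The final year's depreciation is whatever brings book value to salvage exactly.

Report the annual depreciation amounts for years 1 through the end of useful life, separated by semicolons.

Depreciable base = $181,562 − $21,900 = $159,662.
Year 1: DB = ⌊$181,562 × 200%/6⌋ = $60,520; SL = ⌊$159,662/6⌋ = $26,610 → take DB $60,520. Book value $121,042.
Year 2: DB = ⌊$121,042 × 200%/6⌋ = $40,347; SL = ⌊$99,142/5⌋ = $19,828 → take DB $40,347. Book value $80,695.
Year 3: DB = ⌊$80,695 × 200%/6⌋ = $26,898; SL = ⌊$58,795/4⌋ = $14,698 → take DB $26,898. Book value $53,797.
Year 4: DB = ⌊$53,797 × 200%/6⌋ = $17,932; SL = ⌊$31,897/3⌋ = $10,632 → take DB $17,932. Book value $35,865.
Year 5: DB = ⌊$35,865 × 200%/6⌋ = $11,955; SL = ⌊$13,965/2⌋ = $6,982 → take DB $11,955. Book value $23,910.
Year 6 (final): $23,910 − $21,900 = $2,010. Book value $21,900.

$60,520; $40,347; $26,898; $17,932; $11,955; $2,010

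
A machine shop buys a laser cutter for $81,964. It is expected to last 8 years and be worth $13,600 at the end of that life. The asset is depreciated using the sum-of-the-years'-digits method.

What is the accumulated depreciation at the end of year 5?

$56,970

Depreciable base = $81,964 − $13,600 = $68,364.
Sum of the years' digits = 8+7+6+5+4+3+2+1 = 36.
Year 1: $68,364 × 8/36 = $15,192. Book value $66,772.
Year 2: $68,364 × 7/36 = $13,293. Book value $53,479.
Year 3: $68,364 × 6/36 = $11,394. Book value $42,085.
Year 4: $68,364 × 5/36 = $9,495. Book value $32,590.
Year 5: $68,364 × 4/36 = $7,596. Book value $24,994.
Accumulated through year 5 = $81,964 − $24,994 = $56,970.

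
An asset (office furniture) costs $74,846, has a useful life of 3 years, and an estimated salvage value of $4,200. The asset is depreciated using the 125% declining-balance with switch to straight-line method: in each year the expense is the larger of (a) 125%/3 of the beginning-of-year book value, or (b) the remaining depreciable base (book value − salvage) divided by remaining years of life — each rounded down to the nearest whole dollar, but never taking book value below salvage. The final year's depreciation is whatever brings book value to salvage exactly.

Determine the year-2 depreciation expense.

$19,730

Depreciable base = $74,846 − $4,200 = $70,646.
Year 1: DB = ⌊$74,846 × 125%/3⌋ = $31,185; SL = ⌊$70,646/3⌋ = $23,548 → take DB $31,185. Book value $43,661.
Year 2: DB = ⌊$43,661 × 125%/3⌋ = $18,192; SL = ⌊$39,461/2⌋ = $19,730 → take SL $19,730. Book value $23,931.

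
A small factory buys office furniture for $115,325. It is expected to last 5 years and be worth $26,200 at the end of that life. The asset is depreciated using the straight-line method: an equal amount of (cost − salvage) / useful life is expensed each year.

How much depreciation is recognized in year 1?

$17,825

Depreciable base = $115,325 − $26,200 = $89,125.
Annual expense = $89,125 / 5 = $17,825.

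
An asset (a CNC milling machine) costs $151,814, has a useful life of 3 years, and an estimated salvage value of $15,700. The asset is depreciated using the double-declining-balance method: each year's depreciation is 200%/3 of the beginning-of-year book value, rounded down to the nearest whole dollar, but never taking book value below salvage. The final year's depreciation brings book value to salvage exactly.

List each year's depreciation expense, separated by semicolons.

Depreciable base = $151,814 − $15,700 = $136,114.
Year 1: ⌊$151,814 × 200%/3⌋ = $101,209. Book value $50,605.
Year 2: ⌊$50,605 × 200%/3⌋ = $33,736. Book value $16,869.
Year 3 (final): $16,869 − $15,700 = $1,169. Book value $15,700.

$101,209; $33,736; $1,169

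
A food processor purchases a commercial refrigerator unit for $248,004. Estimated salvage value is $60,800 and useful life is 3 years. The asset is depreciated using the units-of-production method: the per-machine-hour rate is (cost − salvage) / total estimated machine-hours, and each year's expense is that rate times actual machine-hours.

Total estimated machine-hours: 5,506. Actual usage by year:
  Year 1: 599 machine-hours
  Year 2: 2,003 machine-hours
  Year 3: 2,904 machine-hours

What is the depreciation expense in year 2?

Depreciable base = $248,004 − $60,800 = $187,204.
Rate = $187,204 / 5,506 machine-hours = $34 per machine-hour.
Year 1: 599 × $34 = $20,366. Book value $227,638.
Year 2: 2,003 × $34 = $68,102. Book value $159,536.

$68,102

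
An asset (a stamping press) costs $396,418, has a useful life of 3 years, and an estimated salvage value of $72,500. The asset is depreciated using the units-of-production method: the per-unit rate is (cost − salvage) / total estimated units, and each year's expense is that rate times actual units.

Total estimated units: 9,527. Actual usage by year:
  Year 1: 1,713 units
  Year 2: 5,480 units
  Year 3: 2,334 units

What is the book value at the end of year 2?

Depreciable base = $396,418 − $72,500 = $323,918.
Rate = $323,918 / 9,527 units = $34 per unit.
Year 1: 1,713 × $34 = $58,242. Book value $338,176.
Year 2: 5,480 × $34 = $186,320. Book value $151,856.

$151,856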